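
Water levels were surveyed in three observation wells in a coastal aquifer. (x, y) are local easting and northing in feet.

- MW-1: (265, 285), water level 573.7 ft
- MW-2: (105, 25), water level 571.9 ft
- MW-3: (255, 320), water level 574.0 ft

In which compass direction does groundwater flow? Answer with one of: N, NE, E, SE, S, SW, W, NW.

Taking MW-1 as reference: MW-2−MW-1 = (-160, -260, -1.8); MW-3−MW-1 = (-10, 35, +0.3).
Determinant of the coordinate differences = (-160)·35 − (-10)·(-260) = -8200.
∂h/∂x = [(-1.8)·35 − (+0.3)·(-260)] / -8200 = -0.001829
∂h/∂y = [(-160)·(+0.3) − (-10)·(-1.8)] / -8200 = +0.008049
Flow = −∇h = (+0.001829 east, -0.008049 north), which points south.

S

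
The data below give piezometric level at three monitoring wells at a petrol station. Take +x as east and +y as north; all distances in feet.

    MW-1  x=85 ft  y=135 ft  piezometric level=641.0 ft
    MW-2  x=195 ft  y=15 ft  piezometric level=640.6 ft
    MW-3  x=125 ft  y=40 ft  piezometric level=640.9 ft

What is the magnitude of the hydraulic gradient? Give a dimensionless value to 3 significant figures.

Differences from MW-1: to MW-2 (Δx, Δy, Δh) = (110, -120, -0.4); to MW-3 = (40, -95, -0.1).
Determinant of the coordinate differences = 110·(-95) − 40·(-120) = -5650.
∂h/∂x = [(-0.4)·(-95) − (-0.1)·(-120)] / -5650 = -0.004602
∂h/∂y = [110·(-0.1) − 40·(-0.4)] / -5650 = -0.0008850
|∇h| = √(-0.004602² + -0.0008850²) = 0.004686

0.00469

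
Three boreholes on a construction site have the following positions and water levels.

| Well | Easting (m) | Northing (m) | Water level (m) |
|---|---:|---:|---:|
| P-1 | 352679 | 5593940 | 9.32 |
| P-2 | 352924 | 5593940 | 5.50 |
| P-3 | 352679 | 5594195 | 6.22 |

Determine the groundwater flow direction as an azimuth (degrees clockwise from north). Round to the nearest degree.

∂h/∂x = (5.50 − 9.32) / (352924 − 352679) = -0.01559
∂h/∂y = (6.22 − 9.32) / (5594195 − 5593940) = -0.01216
Flow direction (−∇h) has components (+0.01559 E, +0.01216 N).
Azimuth = atan2(E, N) = atan2(+0.01559, +0.01216) = 52.1° ≈ 052°.

052°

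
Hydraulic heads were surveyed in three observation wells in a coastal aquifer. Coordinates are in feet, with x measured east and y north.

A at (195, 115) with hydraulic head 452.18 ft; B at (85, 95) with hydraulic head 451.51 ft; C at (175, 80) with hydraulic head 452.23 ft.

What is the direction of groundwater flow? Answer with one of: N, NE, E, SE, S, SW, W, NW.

NW

Taking A as reference: B−A = (-110, -20, -0.67); C−A = (-20, -35, +0.05).
Solve a·Δx + b·Δy = Δh: det = (-110)·(-35) − (-20)·(-20) = 3450.
∂h/∂x = [(-0.67)·(-35) − (+0.05)·(-20)] / 3450 = +0.007087
∂h/∂y = [(-110)·(+0.05) − (-20)·(-0.67)] / 3450 = -0.005478
Flow = −∇h = (-0.007087 east, +0.005478 north), which points northwest.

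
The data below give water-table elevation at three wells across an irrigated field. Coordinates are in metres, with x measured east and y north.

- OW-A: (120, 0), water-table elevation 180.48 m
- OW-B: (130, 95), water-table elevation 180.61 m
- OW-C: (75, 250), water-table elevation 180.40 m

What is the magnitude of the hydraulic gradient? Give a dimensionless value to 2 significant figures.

Three-point gradient (reference OW-A): Δ to OW-B = (10, 95, +0.13), Δ to OW-C = (-45, 250, -0.08).
∂h/∂x = +0.005919, ∂h/∂y = +0.0007454 (det = 6775).
|∇h| = √(0.005919² + 0.0007454²) = 0.005966

0.0060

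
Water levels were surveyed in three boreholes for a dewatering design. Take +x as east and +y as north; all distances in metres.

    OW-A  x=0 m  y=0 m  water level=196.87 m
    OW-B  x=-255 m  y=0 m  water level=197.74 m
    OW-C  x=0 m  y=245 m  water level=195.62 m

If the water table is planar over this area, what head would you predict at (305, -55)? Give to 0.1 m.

∂h/∂x = (197.74 − 196.87) / (-255 − 0) = -0.003412
∂h/∂y = (195.62 − 196.87) / (245 − 0) = -0.005102
h(305, -55) = 196.87 + (-0.003412)·(305) + (-0.005102)·(-55) = 196.87 -1.041 +0.281 = 196.110 m.

196.1 m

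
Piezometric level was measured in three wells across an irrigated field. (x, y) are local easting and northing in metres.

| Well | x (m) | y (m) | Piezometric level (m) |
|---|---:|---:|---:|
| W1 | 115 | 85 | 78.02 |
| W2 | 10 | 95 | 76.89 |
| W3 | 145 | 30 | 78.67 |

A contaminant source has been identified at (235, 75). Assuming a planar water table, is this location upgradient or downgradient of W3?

With h = a·x + b·y + c and W1 as origin, the differences give:
  (-105)·a + 10·b = -1.13
  30·a + (-55)·b = +0.65
Eliminate b (×(-55) and ×10, subtract): 5475·a = 55.650 → a = ∂h/∂x = +0.01016
Back-substitute: b = ∂h/∂y = -0.006274.
Head at (235, 75) = 78.02 + (+0.01016)·(120) + (-0.006274)·(-10) = 79.30 m.
That is higher than the 78.67 m at W3, so the point is upgradient.

upgradient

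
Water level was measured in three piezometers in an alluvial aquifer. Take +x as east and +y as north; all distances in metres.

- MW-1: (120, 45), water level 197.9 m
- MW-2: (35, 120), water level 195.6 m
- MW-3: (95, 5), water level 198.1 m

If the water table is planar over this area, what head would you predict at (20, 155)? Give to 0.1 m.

Three-point gradient (reference MW-1): Δ to MW-2 = (-85, 75, -2.3), Δ to MW-3 = (-25, -40, +0.2).
∂h/∂x = +0.01460, ∂h/∂y = -0.01412 (det = 5275).
h(20, 155) = 197.9 + (+0.01460)·(-100) + (-0.01412)·(110) = 197.9 -1.460 -1.554 = 194.887 m.

194.9 m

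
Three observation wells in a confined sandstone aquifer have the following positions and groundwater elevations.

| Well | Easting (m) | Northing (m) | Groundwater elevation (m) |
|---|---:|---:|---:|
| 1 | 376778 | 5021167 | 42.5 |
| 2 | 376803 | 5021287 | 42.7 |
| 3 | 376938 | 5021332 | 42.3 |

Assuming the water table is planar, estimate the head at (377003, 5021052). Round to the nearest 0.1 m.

41.4 m

With h = a·x + b·y + c and 1 as origin, the differences give:
  25·a + 120·b = +0.2
  160·a + 165·b = -0.2
Eliminate b (×165 and ×120, subtract): -15075·a = 57.00 → a = ∂h/∂x = -0.003781
Back-substitute: b = ∂h/∂y = +0.002454.
h(377003, 5021052) = 42.5 + (-0.003781)·(225) + (+0.002454)·(-115) = 42.5 -0.851 -0.282 = 41.367 m.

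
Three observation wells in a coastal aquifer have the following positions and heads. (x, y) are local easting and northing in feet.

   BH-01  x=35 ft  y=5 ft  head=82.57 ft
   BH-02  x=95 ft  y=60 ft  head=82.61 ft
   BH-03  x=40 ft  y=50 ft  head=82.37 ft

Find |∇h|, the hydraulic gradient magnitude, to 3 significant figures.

0.00729

Three-point gradient (reference BH-01): Δ to BH-02 = (60, 55, +0.04), Δ to BH-03 = (5, 45, -0.20).
∂h/∂x = +0.005278, ∂h/∂y = -0.005031 (det = 2425).
|∇h| = √(0.005278² + -0.005031²) = 0.007292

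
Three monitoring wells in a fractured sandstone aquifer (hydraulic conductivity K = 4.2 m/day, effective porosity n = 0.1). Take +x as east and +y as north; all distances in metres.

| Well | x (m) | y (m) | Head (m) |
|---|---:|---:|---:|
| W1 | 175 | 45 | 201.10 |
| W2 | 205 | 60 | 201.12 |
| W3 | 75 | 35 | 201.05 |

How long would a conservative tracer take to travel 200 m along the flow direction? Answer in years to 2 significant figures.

21 years

With h = a·x + b·y + c and W1 as origin, the differences give:
  30·a + 15·b = +0.02
  (-100)·a + (-10)·b = -0.05
Eliminate b (×(-10) and ×15, subtract): 1200·a = 0.550 → a = ∂h/∂x = +0.0004583
Back-substitute: b = ∂h/∂y = +0.0004167.
|∇h| = √(0.0004583² + 0.0004167²) = 0.0006194
Seepage velocity v = K·i/n = 4.2 × 0.0006194 / 0.1 = 0.02601 m/day.
t = 200 / 0.02601 = 7689 days = 21.1 years.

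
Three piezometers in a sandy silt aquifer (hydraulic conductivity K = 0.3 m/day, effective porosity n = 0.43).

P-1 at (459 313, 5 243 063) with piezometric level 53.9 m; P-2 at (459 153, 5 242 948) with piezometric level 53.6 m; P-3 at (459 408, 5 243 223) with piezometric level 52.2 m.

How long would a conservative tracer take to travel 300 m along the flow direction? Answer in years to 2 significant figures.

45 years

With h = a·x + b·y + c and P-1 as origin, the differences give:
  (-160)·a + (-115)·b = -0.3
  95·a + 160·b = -1.7
Eliminate b (×160 and ×(-115), subtract): -14675·a = -243.50 → a = ∂h/∂x = +0.01659
Back-substitute: b = ∂h/∂y = -0.02048.
|∇h| = √(0.01659² + -0.02048²) = 0.02636
Seepage velocity v = K·i/n = 0.3 × 0.02636 / 0.43 = 0.01839 m/day.
t = 300 / 0.01839 = 1.631e+04 days = 44.7 years.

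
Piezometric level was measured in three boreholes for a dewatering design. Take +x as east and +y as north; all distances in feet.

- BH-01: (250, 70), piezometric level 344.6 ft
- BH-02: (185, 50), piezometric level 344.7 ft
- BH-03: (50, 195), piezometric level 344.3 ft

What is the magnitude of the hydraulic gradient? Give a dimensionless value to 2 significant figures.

0.0033

Taking BH-01 as reference: BH-02−BH-01 = (-65, -20, +0.1); BH-03−BH-01 = (-200, 125, -0.3).
Solve a·Δx + b·Δy = Δh: det = (-65)·125 − (-200)·(-20) = -12125.
∂h/∂x = [(+0.1)·125 − (-0.3)·(-20)] / -12125 = -0.0005361
∂h/∂y = [(-65)·(-0.3) − (-200)·(+0.1)] / -12125 = -0.003258
|∇h| = √(-0.0005361² + -0.003258²) = 0.003302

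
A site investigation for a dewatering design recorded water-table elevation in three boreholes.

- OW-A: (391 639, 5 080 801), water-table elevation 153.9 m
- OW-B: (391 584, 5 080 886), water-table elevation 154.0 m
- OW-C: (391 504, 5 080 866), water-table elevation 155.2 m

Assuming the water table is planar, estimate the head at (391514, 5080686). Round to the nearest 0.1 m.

156.4 m

Taking OW-A as reference: OW-B−OW-A = (-55, 85, +0.1); OW-C−OW-A = (-135, 65, +1.3).
Determinant of the coordinate differences = (-55)·65 − (-135)·85 = 7900.
∂h/∂x = [(+0.1)·65 − (+1.3)·85] / 7900 = -0.01316
∂h/∂y = [(-55)·(+1.3) − (-135)·(+0.1)] / 7900 = -0.007342
h(391514, 5080686) = 153.9 + (-0.01316)·(-125) + (-0.007342)·(-115) = 153.9 +1.646 +0.844 = 156.390 m.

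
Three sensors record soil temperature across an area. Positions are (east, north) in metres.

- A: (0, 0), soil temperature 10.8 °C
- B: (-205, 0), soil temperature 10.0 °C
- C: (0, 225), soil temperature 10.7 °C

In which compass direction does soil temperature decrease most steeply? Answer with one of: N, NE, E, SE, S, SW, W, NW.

∂T/∂x = (10.0 − 10.8) / (-205 − 0) = +0.003902
∂T/∂y = (10.7 − 10.8) / (225 − 0) = -0.0004444
Steepest decrease is along −∇f = (-0.003902 E, +0.0004444 N) → west.

W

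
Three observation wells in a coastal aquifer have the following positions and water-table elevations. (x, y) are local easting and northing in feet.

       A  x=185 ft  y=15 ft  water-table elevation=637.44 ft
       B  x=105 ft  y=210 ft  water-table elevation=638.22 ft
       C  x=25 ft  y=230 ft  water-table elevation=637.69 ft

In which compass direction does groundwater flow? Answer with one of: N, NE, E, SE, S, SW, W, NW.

With h = a·x + b·y + c and A as origin, the differences give:
  (-80)·a + 195·b = +0.78
  (-160)·a + 215·b = +0.25
Eliminate b (×215 and ×195, subtract): 14000·a = 118.950 → a = ∂h/∂x = +0.008496
Back-substitute: b = ∂h/∂y = +0.007486.
Flow = −∇h = (-0.008496 east, -0.007486 north), which points southwest.

SW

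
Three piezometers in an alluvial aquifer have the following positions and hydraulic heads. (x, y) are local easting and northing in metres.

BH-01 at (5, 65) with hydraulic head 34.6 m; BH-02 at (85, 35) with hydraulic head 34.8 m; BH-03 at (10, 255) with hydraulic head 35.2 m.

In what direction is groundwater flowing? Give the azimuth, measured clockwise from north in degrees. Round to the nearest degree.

230°

Differences from BH-01: to BH-02 (Δx, Δy, Δh) = (80, -30, +0.2); to BH-03 = (5, 190, +0.6).
Determinant of the coordinate differences = 80·190 − 5·(-30) = 15350.
∂h/∂x = [(+0.2)·190 − (+0.6)·(-30)] / 15350 = +0.003648
∂h/∂y = [80·(+0.6) − 5·(+0.2)] / 15350 = +0.003062
Flow direction (−∇h) has components (-0.003648 E, -0.003062 N).
Azimuth = atan2(E, N) = atan2(-0.003648, -0.003062) = 230.0° ≈ 230°.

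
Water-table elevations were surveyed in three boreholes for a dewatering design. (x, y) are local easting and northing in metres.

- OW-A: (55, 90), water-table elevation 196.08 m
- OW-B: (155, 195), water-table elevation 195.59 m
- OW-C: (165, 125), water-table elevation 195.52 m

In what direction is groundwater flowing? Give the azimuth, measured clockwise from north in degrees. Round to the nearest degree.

Three-point gradient (reference OW-A): Δ to OW-B = (100, 105, -0.49), Δ to OW-C = (110, 35, -0.56).
∂h/∂x = -0.005174, ∂h/∂y = +0.0002609 (det = -8050).
Flow direction (−∇h) has components (+0.005174 E, -0.0002609 N).
Azimuth = atan2(E, N) = atan2(+0.005174, -0.0002609) = 92.9° ≈ 093°.

093°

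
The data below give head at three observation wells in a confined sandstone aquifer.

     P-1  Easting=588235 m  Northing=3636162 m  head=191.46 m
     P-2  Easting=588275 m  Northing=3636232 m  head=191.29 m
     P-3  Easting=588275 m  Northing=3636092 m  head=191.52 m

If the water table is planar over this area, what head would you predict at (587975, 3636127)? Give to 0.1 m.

191.9 m

Three-point gradient (reference P-1): Δ to P-2 = (40, 70, -0.17), Δ to P-3 = (40, -70, +0.06).
∂h/∂x = -0.001375, ∂h/∂y = -0.001643 (det = -5600).
h(587975, 3636127) = 191.46 + (-0.001375)·(-260) + (-0.001643)·(-35) = 191.46 +0.358 +0.058 = 191.875 m.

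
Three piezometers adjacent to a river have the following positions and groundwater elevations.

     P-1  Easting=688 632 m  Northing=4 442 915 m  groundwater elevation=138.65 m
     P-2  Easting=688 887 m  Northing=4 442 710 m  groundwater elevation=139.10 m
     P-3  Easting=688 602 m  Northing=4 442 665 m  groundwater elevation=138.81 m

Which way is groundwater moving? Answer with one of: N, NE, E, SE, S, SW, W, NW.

NW

Differences from P-1: to P-2 (Δx, Δy, Δh) = (255, -205, +0.45); to P-3 = (-30, -250, +0.16).
Solve a·Δx + b·Δy = Δh: det = 255·(-250) − (-30)·(-205) = -69900.
∂h/∂x = [(+0.45)·(-250) − (+0.16)·(-205)] / -69900 = +0.001140
∂h/∂y = [255·(+0.16) − (-30)·(+0.45)] / -69900 = -0.0007768
Flow = −∇h = (-0.001140 east, +0.0007768 north), which points northwest.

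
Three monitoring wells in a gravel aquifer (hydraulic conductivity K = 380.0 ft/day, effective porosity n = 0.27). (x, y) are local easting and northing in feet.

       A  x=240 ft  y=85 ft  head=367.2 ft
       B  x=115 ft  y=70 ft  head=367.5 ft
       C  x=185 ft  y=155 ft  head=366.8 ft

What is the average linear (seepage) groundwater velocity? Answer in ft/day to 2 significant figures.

10 ft/day

With h = a·x + b·y + c and A as origin, the differences give:
  (-125)·a + (-15)·b = +0.3
  (-55)·a + 70·b = -0.4
Eliminate b (×70 and ×(-15), subtract): -9575·a = 15.00 → a = ∂h/∂x = -0.001567
Back-substitute: b = ∂h/∂y = -0.006945.
|∇h| = √(-0.001567² + -0.006945²) = 0.00712
Seepage velocity v = K·i/n = 380.0 × 0.00712 / 0.27 = 10.02 ft/day.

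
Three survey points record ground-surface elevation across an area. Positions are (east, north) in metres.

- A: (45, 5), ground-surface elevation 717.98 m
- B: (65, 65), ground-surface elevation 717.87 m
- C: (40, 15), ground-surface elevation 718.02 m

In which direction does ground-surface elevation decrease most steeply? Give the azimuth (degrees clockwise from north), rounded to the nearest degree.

094°

With z = a·x + b·y + c and A as origin, the differences give:
  20·a + 60·b = -0.11
  (-5)·a + 10·b = +0.04
Eliminate b (×10 and ×60, subtract): 500·a = -3.500 → a = ∂z/∂x = -0.007000
Back-substitute: b = ∂z/∂y = +0.0005000.
Steepest decrease is along −∇f: components (+0.007000 E, -0.0005000 N).
Azimuth = atan2(+0.007000, -0.0005000) = 94.1° ≈ 094°.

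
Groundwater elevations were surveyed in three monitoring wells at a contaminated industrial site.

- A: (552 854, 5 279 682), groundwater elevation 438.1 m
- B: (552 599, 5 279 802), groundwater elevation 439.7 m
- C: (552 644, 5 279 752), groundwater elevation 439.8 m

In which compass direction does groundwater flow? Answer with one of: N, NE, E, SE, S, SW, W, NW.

Taking A as reference: B−A = (-255, 120, +1.6); C−A = (-210, 70, +1.7).
Determinant of the coordinate differences = (-255)·70 − (-210)·120 = 7350.
∂h/∂x = [(+1.6)·70 − (+1.7)·120] / 7350 = -0.01252
∂h/∂y = [(-255)·(+1.7) − (-210)·(+1.6)] / 7350 = -0.01327
Flow = −∇h = (+0.01252 east, +0.01327 north), which points northeast.

NE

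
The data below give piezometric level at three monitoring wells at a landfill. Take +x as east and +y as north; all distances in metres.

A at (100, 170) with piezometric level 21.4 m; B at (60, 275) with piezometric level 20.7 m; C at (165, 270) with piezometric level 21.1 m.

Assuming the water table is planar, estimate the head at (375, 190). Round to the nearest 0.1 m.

Differences from A: to B (Δx, Δy, Δh) = (-40, 105, -0.7); to C = (65, 100, -0.3).
Determinant of the coordinate differences = (-40)·100 − 65·105 = -10825.
∂h/∂x = [(-0.7)·100 − (-0.3)·105] / -10825 = +0.003557
∂h/∂y = [(-40)·(-0.3) − 65·(-0.7)] / -10825 = -0.005312
h(375, 190) = 21.4 + (+0.003557)·(275) + (-0.005312)·(20) = 21.4 +0.978 -0.106 = 22.272 m.

22.3 m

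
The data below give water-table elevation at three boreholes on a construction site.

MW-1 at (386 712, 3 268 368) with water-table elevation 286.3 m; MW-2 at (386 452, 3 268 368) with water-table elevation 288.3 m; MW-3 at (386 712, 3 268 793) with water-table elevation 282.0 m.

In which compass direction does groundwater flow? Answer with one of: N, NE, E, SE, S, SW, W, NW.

∂h/∂x = (288.3 − 286.3) / (386452 − 386712) = -0.007692
∂h/∂y = (282.0 − 286.3) / (3268793 − 3268368) = -0.01012
Flow = −∇h = (+0.007692 east, +0.01012 north), which points northeast.

NE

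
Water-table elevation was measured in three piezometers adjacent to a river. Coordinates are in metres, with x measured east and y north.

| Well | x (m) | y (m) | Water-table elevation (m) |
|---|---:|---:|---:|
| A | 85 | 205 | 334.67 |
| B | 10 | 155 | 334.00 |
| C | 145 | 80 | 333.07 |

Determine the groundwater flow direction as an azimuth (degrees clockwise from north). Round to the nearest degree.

181°

Three-point gradient (reference A): Δ to B = (-75, -50, -0.67), Δ to C = (60, -125, -1.60).
∂h/∂x = +0.0003030, ∂h/∂y = +0.01295 (det = 12375).
Flow direction (−∇h) has components (-0.0003030 E, -0.01295 N).
Azimuth = atan2(E, N) = atan2(-0.0003030, -0.01295) = 181.3° ≈ 181°.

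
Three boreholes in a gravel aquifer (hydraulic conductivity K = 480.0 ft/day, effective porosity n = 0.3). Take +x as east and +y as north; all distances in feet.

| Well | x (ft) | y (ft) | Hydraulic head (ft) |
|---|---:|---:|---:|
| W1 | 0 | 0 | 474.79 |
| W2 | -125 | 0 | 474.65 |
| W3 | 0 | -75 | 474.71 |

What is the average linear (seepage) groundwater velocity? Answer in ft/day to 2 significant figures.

∂h/∂x = (474.65 − 474.79) / (-125 − 0) = +0.001120
∂h/∂y = (474.71 − 474.79) / (-75 − 0) = +0.001067
|∇h| = √(0.001120² + 0.001067²) = 0.001547
Seepage velocity v = K·i/n = 480.0 × 0.001547 / 0.3 = 2.475 ft/day.

2.5 ft/day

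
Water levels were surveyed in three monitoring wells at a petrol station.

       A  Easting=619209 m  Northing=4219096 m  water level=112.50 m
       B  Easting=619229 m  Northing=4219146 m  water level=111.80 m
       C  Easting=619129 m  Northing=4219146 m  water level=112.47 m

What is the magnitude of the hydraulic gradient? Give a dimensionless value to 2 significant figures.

Taking A as reference: B−A = (20, 50, -0.70); C−A = (-80, 50, -0.03).
Determinant of the coordinate differences = 20·50 − (-80)·50 = 5000.
∂h/∂x = [(-0.70)·50 − (-0.03)·50] / 5000 = -0.006700
∂h/∂y = [20·(-0.03) − (-80)·(-0.70)] / 5000 = -0.01132
|∇h| = √(-0.006700² + -0.01132²) = 0.01315

0.013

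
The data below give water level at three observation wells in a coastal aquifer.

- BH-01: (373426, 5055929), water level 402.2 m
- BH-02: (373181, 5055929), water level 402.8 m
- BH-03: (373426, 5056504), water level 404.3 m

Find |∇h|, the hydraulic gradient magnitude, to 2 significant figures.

∂h/∂x = (402.8 − 402.2) / (373181 − 373426) = -0.002449
∂h/∂y = (404.3 − 402.2) / (5056504 − 5055929) = +0.003652
|∇h| = √(-0.002449² + 0.003652²) = 0.004397

0.0044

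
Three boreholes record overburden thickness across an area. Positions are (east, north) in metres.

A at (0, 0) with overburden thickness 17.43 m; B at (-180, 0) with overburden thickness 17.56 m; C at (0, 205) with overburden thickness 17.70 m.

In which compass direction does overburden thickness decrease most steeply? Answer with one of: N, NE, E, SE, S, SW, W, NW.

∂d/∂x = (17.56 − 17.43) / (-180 − 0) = -0.0007222
∂d/∂y = (17.70 − 17.43) / (205 − 0) = +0.001317
Steepest decrease is along −∇f = (+0.0007222 E, -0.001317 N) → southeast.

SE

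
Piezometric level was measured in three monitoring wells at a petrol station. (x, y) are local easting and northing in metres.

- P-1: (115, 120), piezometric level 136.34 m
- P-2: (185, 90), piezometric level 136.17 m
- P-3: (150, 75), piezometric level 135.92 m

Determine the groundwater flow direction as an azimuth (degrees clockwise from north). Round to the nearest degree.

With h = a·x + b·y + c and P-1 as origin, the differences give:
  70·a + (-30)·b = -0.17
  35·a + (-45)·b = -0.42
Eliminate b (×(-45) and ×(-30), subtract): -2100·a = -4.950 → a = ∂h/∂x = +0.002357
Back-substitute: b = ∂h/∂y = +0.01117.
Flow direction (−∇h) has components (-0.002357 E, -0.01117 N).
Azimuth = atan2(E, N) = atan2(-0.002357, -0.01117) = 191.9° ≈ 192°.

192°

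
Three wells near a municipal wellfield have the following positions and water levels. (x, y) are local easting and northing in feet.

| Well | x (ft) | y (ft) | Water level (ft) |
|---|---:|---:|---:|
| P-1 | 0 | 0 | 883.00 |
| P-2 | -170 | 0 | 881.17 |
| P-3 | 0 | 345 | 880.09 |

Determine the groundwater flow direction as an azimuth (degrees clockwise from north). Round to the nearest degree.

308°

∂h/∂x = (881.17 − 883.00) / (-170 − 0) = +0.01076
∂h/∂y = (880.09 − 883.00) / (345 − 0) = -0.008435
Flow direction (−∇h) has components (-0.01076 E, +0.008435 N).
Azimuth = atan2(E, N) = atan2(-0.01076, +0.008435) = 308.1° ≈ 308°.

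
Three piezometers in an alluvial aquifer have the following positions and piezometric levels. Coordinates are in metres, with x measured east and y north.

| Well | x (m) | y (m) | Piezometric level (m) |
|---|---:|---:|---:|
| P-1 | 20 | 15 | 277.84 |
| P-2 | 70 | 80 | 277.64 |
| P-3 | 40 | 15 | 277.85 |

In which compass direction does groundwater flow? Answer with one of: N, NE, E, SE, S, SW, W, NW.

Differences from P-1: to P-2 (Δx, Δy, Δh) = (50, 65, -0.20); to P-3 = (20, 0, +0.01).
Determinant of the coordinate differences = 50·0 − 20·65 = -1300.
∂h/∂x = [(-0.20)·0 − (+0.01)·65] / -1300 = +0.0005000
∂h/∂y = [50·(+0.01) − 20·(-0.20)] / -1300 = -0.003462
Flow = −∇h = (-0.0005000 east, +0.003462 north), which points north.

N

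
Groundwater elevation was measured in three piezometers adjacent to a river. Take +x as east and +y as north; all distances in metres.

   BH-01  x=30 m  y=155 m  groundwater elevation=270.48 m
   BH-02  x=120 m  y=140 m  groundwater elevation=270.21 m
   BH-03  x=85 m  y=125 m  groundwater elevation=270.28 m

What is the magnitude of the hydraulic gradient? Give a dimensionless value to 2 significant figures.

Three-point gradient (reference BH-01): Δ to BH-02 = (90, -15, -0.27), Δ to BH-03 = (55, -30, -0.20).
∂h/∂x = -0.002720, ∂h/∂y = +0.001680 (det = -1875).
|∇h| = √(-0.002720² + 0.001680²) = 0.003197

0.0032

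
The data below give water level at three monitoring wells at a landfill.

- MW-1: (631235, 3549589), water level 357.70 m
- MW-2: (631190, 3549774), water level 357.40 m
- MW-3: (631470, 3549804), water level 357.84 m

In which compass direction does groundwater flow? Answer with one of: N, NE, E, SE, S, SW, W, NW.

Taking MW-1 as reference: MW-2−MW-1 = (-45, 185, -0.30); MW-3−MW-1 = (235, 215, +0.14).
Determinant of the coordinate differences = (-45)·215 − 235·185 = -53150.
∂h/∂x = [(-0.30)·215 − (+0.14)·185] / -53150 = +0.001701
∂h/∂y = [(-45)·(+0.14) − 235·(-0.30)] / -53150 = -0.001208
Flow = −∇h = (-0.001701 east, +0.001208 north), which points northwest.

NW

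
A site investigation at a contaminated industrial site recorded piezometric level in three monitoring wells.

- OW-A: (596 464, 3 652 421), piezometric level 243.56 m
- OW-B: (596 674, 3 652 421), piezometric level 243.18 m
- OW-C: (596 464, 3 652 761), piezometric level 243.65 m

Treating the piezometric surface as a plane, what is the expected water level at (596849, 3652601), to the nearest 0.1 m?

∂h/∂x = (243.18 − 243.56) / (596674 − 596464) = -0.001810
∂h/∂y = (243.65 − 243.56) / (3652761 − 3652421) = +0.0002647
h(596849, 3652601) = 243.56 + (-0.001810)·(385) + (+0.0002647)·(180) = 243.56 -0.697 +0.048 = 242.911 m.

242.9 m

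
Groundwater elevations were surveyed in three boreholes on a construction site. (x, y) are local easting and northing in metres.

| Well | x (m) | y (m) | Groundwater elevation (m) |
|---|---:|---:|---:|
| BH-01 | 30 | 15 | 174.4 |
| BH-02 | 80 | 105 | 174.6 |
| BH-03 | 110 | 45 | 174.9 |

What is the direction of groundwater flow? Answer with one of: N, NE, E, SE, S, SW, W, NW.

Three-point gradient (reference BH-01): Δ to BH-02 = (50, 90, +0.2), Δ to BH-03 = (80, 30, +0.5).
∂h/∂x = +0.006842, ∂h/∂y = -0.001579 (det = -5700).
Flow = −∇h = (-0.006842 east, +0.001579 north), which points west.

W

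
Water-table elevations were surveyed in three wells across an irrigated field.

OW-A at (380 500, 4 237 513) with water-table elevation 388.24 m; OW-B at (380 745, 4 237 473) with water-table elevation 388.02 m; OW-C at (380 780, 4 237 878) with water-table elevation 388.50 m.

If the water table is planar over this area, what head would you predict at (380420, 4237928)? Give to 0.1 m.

Taking OW-A as reference: OW-B−OW-A = (245, -40, -0.22); OW-C−OW-A = (280, 365, +0.26).
Determinant of the coordinate differences = 245·365 − 280·(-40) = 100625.
∂h/∂x = [(-0.22)·365 − (+0.26)·(-40)] / 100625 = -0.0006947
∂h/∂y = [245·(+0.26) − 280·(-0.22)] / 100625 = +0.001245
h(380420, 4237928) = 388.24 + (-0.0006947)·(-80) + (+0.001245)·(415) = 388.24 +0.056 +0.517 = 388.812 m.

388.8 m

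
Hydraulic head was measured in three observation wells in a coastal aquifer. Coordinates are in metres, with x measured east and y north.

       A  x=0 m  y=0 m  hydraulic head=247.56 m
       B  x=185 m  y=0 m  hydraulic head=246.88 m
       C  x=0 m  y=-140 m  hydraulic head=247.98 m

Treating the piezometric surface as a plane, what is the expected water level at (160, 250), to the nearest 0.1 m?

∂h/∂x = (246.88 − 247.56) / (185 − 0) = -0.003676
∂h/∂y = (247.98 − 247.56) / (-140 − 0) = -0.003000
h(160, 250) = 247.56 + (-0.003676)·(160) + (-0.003000)·(250) = 247.56 -0.588 -0.750 = 246.222 m.

246.2 m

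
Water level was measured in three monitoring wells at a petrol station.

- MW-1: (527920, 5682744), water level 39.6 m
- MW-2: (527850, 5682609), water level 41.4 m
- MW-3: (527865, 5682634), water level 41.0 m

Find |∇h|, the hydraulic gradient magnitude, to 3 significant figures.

With h = a·x + b·y + c and MW-1 as origin, the differences give:
  (-70)·a + (-135)·b = +1.8
  (-55)·a + (-110)·b = +1.4
Eliminate b (×(-110) and ×(-135), subtract): 275·a = -9.00 → a = ∂h/∂x = -0.03273
Back-substitute: b = ∂h/∂y = +0.003636.
|∇h| = √(-0.03273² + 0.003636²) = 0.03293

0.0329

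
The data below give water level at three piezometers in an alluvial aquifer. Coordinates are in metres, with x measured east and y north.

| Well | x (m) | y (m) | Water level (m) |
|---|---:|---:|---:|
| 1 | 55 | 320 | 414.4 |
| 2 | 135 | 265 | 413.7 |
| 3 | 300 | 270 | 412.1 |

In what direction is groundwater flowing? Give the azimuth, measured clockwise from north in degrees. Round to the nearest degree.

With h = a·x + b·y + c and 1 as origin, the differences give:
  80·a + (-55)·b = -0.7
  245·a + (-50)·b = -2.3
Eliminate b (×(-50) and ×(-55), subtract): 9475·a = -91.50 → a = ∂h/∂x = -0.009657
Back-substitute: b = ∂h/∂y = -0.001319.
Flow direction (−∇h) has components (+0.009657 E, +0.001319 N).
Azimuth = atan2(E, N) = atan2(+0.009657, +0.001319) = 82.2° ≈ 082°.

082°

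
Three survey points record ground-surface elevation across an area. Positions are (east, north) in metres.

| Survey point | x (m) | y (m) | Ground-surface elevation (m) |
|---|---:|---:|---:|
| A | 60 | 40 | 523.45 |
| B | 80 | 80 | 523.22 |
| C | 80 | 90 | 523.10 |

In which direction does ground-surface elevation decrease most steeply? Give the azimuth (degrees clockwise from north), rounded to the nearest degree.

314°

With z = a·x + b·y + c and A as origin, the differences give:
  20·a + 40·b = -0.23
  20·a + 50·b = -0.35
Eliminate b (×50 and ×40, subtract): 200·a = 2.500 → a = ∂z/∂x = +0.01250
Back-substitute: b = ∂z/∂y = -0.01200.
Steepest decrease is along −∇f: components (-0.01250 E, +0.01200 N).
Azimuth = atan2(-0.01250, +0.01200) = 313.8° ≈ 314°.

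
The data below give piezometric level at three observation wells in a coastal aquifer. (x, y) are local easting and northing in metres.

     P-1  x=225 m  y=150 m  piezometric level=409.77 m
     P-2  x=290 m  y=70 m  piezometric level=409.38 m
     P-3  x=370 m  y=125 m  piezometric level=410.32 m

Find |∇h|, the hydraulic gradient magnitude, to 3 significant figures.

Three-point gradient (reference P-1): Δ to P-2 = (65, -80, -0.39), Δ to P-3 = (145, -25, +0.55).
∂h/∂x = +0.005388, ∂h/∂y = +0.009253 (det = 9975).
|∇h| = √(0.005388² + 0.009253²) = 0.01071

0.0107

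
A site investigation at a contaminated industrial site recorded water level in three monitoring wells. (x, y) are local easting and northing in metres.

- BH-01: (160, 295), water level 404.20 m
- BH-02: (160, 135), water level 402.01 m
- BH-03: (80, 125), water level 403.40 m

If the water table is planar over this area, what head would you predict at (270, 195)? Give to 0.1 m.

Differences from BH-01: to BH-02 (Δx, Δy, Δh) = (0, -160, -2.19); to BH-03 = (-80, -170, -0.80).
Determinant of the coordinate differences = 0·(-170) − (-80)·(-160) = -12800.
∂h/∂x = [(-2.19)·(-170) − (-0.80)·(-160)] / -12800 = -0.01909
∂h/∂y = [0·(-0.80) − (-80)·(-2.19)] / -12800 = +0.01369
h(270, 195) = 404.20 + (-0.01909)·(110) + (+0.01369)·(-100) = 404.20 -2.099 -1.369 = 400.732 m.

400.7 m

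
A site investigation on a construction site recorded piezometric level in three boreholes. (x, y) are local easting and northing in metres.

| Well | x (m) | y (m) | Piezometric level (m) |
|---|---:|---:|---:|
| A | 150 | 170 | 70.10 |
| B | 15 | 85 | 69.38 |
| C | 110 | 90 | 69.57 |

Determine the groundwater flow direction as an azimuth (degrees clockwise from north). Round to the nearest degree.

Taking A as reference: B−A = (-135, -85, -0.72); C−A = (-40, -80, -0.53).
Solve a·Δx + b·Δy = Δh: det = (-135)·(-80) − (-40)·(-85) = 7400.
∂h/∂x = [(-0.72)·(-80) − (-0.53)·(-85)] / 7400 = +0.001696
∂h/∂y = [(-135)·(-0.53) − (-40)·(-0.72)] / 7400 = +0.005777
Flow direction (−∇h) has components (-0.001696 E, -0.005777 N).
Azimuth = atan2(E, N) = atan2(-0.001696, -0.005777) = 196.4° ≈ 196°.

196°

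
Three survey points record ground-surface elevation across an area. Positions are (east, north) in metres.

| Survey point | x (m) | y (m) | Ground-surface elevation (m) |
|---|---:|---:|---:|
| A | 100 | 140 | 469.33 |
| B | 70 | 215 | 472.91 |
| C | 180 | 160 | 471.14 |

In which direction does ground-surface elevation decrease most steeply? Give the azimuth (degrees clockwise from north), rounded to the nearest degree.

191°

Taking A as reference: B−A = (-30, 75, +3.58); C−A = (80, 20, +1.81).
Solve a·Δx + b·Δy = Δz: det = (-30)·20 − 80·75 = -6600.
∂z/∂x = [(+3.58)·20 − (+1.81)·75] / -6600 = +0.009720
∂z/∂y = [(-30)·(+1.81) − 80·(+3.58)] / -6600 = +0.05162
Steepest decrease is along −∇f: components (-0.009720 E, -0.05162 N).
Azimuth = atan2(-0.009720, -0.05162) = 190.7° ≈ 191°.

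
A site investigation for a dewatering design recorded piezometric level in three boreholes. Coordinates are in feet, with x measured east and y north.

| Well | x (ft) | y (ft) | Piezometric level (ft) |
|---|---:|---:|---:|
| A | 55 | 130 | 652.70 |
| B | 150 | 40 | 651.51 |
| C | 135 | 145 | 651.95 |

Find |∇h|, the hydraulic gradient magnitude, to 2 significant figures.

0.010

Differences from A: to B (Δx, Δy, Δh) = (95, -90, -1.19); to C = (80, 15, -0.75).
Solve a·Δx + b·Δy = Δh: det = 95·15 − 80·(-90) = 8625.
∂h/∂x = [(-1.19)·15 − (-0.75)·(-90)] / 8625 = -0.009896
∂h/∂y = [95·(-0.75) − 80·(-1.19)] / 8625 = +0.002777
|∇h| = √(-0.009896² + 0.002777²) = 0.01028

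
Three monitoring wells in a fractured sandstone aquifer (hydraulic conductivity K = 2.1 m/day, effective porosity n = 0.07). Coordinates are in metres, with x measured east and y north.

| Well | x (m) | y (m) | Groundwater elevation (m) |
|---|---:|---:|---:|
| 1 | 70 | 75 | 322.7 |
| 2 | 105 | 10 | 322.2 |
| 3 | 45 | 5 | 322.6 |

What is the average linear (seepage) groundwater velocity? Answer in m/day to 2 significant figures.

0.24 m/day

Three-point gradient (reference 1): Δ to 2 = (35, -65, -0.5), Δ to 3 = (-25, -70, -0.1).
∂h/∂x = -0.006994, ∂h/∂y = +0.003926 (det = -4075).
|∇h| = √(-0.006994² + 0.003926²) = 0.008021
Seepage velocity v = K·i/n = 2.1 × 0.008021 / 0.07 = 0.2406 m/day.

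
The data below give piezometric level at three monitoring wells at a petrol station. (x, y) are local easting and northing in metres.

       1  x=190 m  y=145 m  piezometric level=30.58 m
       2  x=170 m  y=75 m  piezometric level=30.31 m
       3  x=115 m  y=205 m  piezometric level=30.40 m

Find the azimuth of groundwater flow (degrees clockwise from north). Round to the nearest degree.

With h = a·x + b·y + c and 1 as origin, the differences give:
  (-20)·a + (-70)·b = -0.27
  (-75)·a + 60·b = -0.18
Eliminate b (×60 and ×(-70), subtract): -6450·a = -28.800 → a = ∂h/∂x = +0.004465
Back-substitute: b = ∂h/∂y = +0.002581.
Flow direction (−∇h) has components (-0.004465 E, -0.002581 N).
Azimuth = atan2(E, N) = atan2(-0.004465, -0.002581) = 240.0° ≈ 240°.

240°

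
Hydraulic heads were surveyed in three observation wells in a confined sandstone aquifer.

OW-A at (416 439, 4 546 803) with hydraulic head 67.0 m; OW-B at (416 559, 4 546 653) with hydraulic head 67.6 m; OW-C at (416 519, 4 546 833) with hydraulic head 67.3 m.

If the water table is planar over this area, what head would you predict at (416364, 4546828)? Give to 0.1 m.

Three-point gradient (reference OW-A): Δ to OW-B = (120, -150, +0.6), Δ to OW-C = (80, 30, +0.3).
∂h/∂x = +0.004038, ∂h/∂y = -0.0007692 (det = 15600).
h(416364, 4546828) = 67.0 + (+0.004038)·(-75) + (-0.0007692)·(25) = 67.0 -0.303 -0.019 = 66.678 m.

66.7 m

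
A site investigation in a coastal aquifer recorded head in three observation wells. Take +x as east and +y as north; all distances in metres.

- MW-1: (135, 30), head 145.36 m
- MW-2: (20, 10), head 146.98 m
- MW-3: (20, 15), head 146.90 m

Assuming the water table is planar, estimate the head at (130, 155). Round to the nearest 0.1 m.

With h = a·x + b·y + c and MW-1 as origin, the differences give:
  (-115)·a + (-20)·b = +1.62
  (-115)·a + (-15)·b = +1.54
Eliminate b (×(-15) and ×(-20), subtract): -575·a = 6.500 → a = ∂h/∂x = -0.01130
Back-substitute: b = ∂h/∂y = -0.01600.
h(130, 155) = 145.36 + (-0.01130)·(-5) + (-0.01600)·(125) = 145.36 +0.057 -2.000 = 143.417 m.

143.4 m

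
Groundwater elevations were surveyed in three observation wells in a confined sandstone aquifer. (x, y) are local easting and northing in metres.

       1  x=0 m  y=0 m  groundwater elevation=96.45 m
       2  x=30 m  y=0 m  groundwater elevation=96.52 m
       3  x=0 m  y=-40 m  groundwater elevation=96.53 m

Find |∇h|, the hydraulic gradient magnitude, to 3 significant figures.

0.00307

∂h/∂x = (96.52 − 96.45) / (30 − 0) = +0.002333
∂h/∂y = (96.53 − 96.45) / (-40 − 0) = -0.002000
|∇h| = √(0.002333² + -0.002000²) = 0.003073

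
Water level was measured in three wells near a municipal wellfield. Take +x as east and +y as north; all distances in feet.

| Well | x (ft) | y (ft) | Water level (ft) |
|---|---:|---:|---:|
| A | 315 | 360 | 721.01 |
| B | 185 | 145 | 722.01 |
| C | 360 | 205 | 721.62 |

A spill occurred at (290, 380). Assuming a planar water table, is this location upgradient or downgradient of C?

Taking A as reference: B−A = (-130, -215, +1.00); C−A = (45, -155, +0.61).
Solve a·Δx + b·Δy = Δh: det = (-130)·(-155) − 45·(-215) = 29825.
∂h/∂x = [(+1.00)·(-155) − (+0.61)·(-215)] / 29825 = -0.0007997
∂h/∂y = [(-130)·(+0.61) − 45·(+1.00)] / 29825 = -0.004168
Head at (290, 380) = 721.01 + (-0.0007997)·(-25) + (-0.004168)·(20) = 720.95 ft.
That is lower than the 721.62 ft at C, so the point is downgradient.

downgradient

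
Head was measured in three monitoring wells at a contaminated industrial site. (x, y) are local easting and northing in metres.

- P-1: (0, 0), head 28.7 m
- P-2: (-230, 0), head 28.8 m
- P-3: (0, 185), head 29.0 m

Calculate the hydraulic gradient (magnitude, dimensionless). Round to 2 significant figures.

0.0017

∂h/∂x = (28.8 − 28.7) / (-230 − 0) = -0.0004348
∂h/∂y = (29.0 − 28.7) / (185 − 0) = +0.001622
|∇h| = √(-0.0004348² + 0.001622²) = 0.001679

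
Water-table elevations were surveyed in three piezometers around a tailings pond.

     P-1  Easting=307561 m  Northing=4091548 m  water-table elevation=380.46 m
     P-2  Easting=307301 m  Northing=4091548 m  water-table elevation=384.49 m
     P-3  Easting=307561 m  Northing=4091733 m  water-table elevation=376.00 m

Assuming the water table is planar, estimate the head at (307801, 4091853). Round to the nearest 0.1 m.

∂h/∂x = (384.49 − 380.46) / (307301 − 307561) = -0.01550
∂h/∂y = (376.00 − 380.46) / (4091733 − 4091548) = -0.02411
h(307801, 4091853) = 380.46 + (-0.01550)·(240) + (-0.02411)·(305) = 380.46 -3.720 -7.353 = 369.387 m.

369.4 m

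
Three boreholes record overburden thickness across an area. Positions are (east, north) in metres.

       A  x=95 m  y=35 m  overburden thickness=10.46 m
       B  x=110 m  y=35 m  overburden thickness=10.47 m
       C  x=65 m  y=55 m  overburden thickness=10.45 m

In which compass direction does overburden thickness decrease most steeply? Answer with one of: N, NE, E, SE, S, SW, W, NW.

SW

With d = a·x + b·y + c and A as origin, the differences give:
  15·a + 0·b = +0.01
  (-30)·a + 20·b = -0.01
Eliminate b (×20 and ×0, subtract): 300·a = 0.200 → a = ∂d/∂x = +0.0006667
Back-substitute: b = ∂d/∂y = +0.0005000.
Steepest decrease is along −∇f = (-0.0006667 E, -0.0005000 N) → southwest.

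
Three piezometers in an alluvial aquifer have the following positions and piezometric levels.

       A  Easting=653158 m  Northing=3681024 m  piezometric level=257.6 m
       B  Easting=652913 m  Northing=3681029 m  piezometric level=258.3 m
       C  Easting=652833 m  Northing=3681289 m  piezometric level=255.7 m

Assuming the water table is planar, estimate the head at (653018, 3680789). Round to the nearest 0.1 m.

260.6 m

With h = a·x + b·y + c and A as origin, the differences give:
  (-245)·a + 5·b = +0.7
  (-325)·a + 265·b = -1.9
Eliminate b (×265 and ×5, subtract): -63300·a = 195.00 → a = ∂h/∂x = -0.003081
Back-substitute: b = ∂h/∂y = -0.01095.
h(653018, 3680789) = 257.6 + (-0.003081)·(-140) + (-0.01095)·(-235) = 257.6 +0.431 +2.573 = 260.604 m.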